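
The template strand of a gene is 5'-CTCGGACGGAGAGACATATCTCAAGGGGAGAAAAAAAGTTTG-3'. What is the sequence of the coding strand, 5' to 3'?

5′-CAAACTTTTTTTCTCCCCTTGAGATATGTCTCTCCGTCCGAG-3′

The coding strand is complementary and antiparallel to the template: take the complement (A↔T, G↔C) and reverse.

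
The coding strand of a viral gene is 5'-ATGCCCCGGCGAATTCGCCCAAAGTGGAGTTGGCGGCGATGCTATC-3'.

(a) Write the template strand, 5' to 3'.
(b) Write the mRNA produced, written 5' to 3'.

(a) 5'-GATAGCATCGCCGCCAACTCCACTTTGGGCGAATTCGCCGGGGCAT-3'
(b) 5'-AUGCCCCGGCGAAUUCGCCCAAAGUGGAGUUGGCGGCGAUGCUAUC-3'

(a) The template strand is the reverse complement of the coding strand: complement TACGGGGCCGCTTAAGCGGGTTTCACCTCAACCGCCGCTACGATAG, then reverse.
(b) mRNA matches the coding strand with T→U.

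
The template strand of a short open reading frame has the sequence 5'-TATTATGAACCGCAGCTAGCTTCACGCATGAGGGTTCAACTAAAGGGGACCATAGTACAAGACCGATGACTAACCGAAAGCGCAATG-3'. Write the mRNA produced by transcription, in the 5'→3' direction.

RNA polymerase reads the template 3'→5' and synthesizes mRNA 5'→3' by base-pairing (A→U, T→A, G↔C). The complement of the template is ATAATACTTGGCGTCGATCGAAGTGCGTACTCCCAAGTTGATTTCCCCTGGTATCATGTTCTGGCTACTGATTGGCTTTCGCGTTAC; antiparallel, so 5'→3' the coding strand is CATTGCGCTTTCGGTTAGTCATCGGTCTTGTACTATGGTCCCCTTTAGTTGAACCCTCATGCGTGAAGCTAGCTGCGGTTCATAATA. Replace T with U for the mRNA.

5'-CAUUGCGCUUUCGGUUAGUCAUCGGUCUUGUACUAUGGUCCCCUUUAGUUGAACCCUCAUGCGUGAAGCUAGCUGCGGUUCAUAAUA-3'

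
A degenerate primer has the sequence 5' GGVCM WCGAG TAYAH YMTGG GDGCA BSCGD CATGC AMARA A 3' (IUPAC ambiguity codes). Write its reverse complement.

5'-TTYTKTGCATGHCGSVTGCHCCCAKRDTRTACTCGWKGBCC-3'

Standard pairs A↔T, G↔C; ambiguity codes pair R↔Y, M↔K, W↔W, S↔S, B↔V, D↔H. Complement (CCBGKWGCTCATRTDRKACCCHCGTVSGCHGTACGTKTYTT), then reverse for 5'→3'.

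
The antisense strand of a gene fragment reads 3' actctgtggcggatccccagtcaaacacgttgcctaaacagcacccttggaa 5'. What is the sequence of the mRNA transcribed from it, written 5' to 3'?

5′-UGAGACACCGCCUAGGGGUCAGUUUGUGCAACGGAUUUGUCGUGGGAACCUU-3′

Reading the template 3'→5' as shown, RNA polymerase pairs each base (A→U, T→A, G↔C) to build mRNA 5'→3' directly.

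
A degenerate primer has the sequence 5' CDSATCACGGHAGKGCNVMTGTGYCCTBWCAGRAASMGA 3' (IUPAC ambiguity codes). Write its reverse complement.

5'-TCKSTTYCTGWVAGGRCACAKBNGCMCTDCCGTGATSHG-3'

Standard pairs A↔T, G↔C; ambiguity codes pair R↔Y, M↔K, W↔W, S↔S, B↔V, D↔H, N↔N. Complement (GHSTAGTGCCDTCMCGNBKACACRGGAVWGTCYTTSKCT), then reverse for 5'→3'.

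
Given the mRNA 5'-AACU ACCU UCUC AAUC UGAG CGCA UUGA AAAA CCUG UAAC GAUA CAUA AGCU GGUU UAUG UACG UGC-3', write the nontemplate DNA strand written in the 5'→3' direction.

5′-AACTACCTTCTCAATCTGAGCGCATTGAAAAACCTGTAACGATACATAAGCTGGTTTATGTACGTGC-3′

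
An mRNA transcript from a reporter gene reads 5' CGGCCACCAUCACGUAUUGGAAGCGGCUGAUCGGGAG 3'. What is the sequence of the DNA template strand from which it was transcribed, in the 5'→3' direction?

5'-CTCCCGATCAGCCGCTTCCAATACGTGATGGTGGCCG-3'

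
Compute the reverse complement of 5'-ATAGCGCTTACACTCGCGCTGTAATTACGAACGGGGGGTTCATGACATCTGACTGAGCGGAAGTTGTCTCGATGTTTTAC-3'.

5'-GTAAAACATCGAGACAACTTCCGCTCAGTCAGATGTCATGAACCCCCCGTTCGTAATTACAGCGCGAGTGTAAGCGCTAT-3'

Complement each base (A↔T, G↔C): TATCGCGAATGTGAGCGCGACATTAATGCTTGCCCCCCAAGTACTGTAGACTGACTCGCCTTCAACAGAGCTACAAAATG. Then reverse.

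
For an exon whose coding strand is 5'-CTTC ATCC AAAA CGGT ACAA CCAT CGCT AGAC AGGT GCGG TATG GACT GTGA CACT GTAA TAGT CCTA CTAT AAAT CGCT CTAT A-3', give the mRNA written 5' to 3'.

The mRNA is synthesized from the template strand, so it matches the coding strand with T replaced by U.

5'-CUUCAUCCAAAACGGUACAACCAUCGCUAGACAGGUGCGGUAUGGACUGUGACACUGUAAUAGUCCUACUAUAAAUCGCUCUAUA-3'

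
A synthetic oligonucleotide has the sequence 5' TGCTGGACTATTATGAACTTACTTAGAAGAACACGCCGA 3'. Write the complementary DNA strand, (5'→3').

The complement of TGCTGGACTATTATGAACTTACTTAGAAGAACACGCCGA is ACGACCTGATAATACTTGAATGAATCTTCTTGTGCGGCT (A↔T, G↔C). DNA strands are antiparallel, so the complementary strand runs 3'→5'; reversing gives the 5'→3' form.

5′-TCGGCGTGTTCTTCTAAGTAAGTTCATAATAGTCCAGCA-3′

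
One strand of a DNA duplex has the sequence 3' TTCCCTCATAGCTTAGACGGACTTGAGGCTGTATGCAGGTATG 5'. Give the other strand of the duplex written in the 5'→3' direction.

5'-AAGGGAGTATCGAATCTGCCTGAACTCCGACATACGTCCATAC-3'

The strand is given 3'→5', so its complement runs 5'→3' in the same left-to-right order: pair each base A↔T, G↔C.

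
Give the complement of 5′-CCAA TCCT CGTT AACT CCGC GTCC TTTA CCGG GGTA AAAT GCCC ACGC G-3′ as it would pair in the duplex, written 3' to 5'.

Base-pairing A↔T, G↔C gives the complement. The complementary strand is antiparallel, so paired with a 5'→3' strand it runs 3'→5'.

3'-GGTTAGGAGCAATTGAGGCGCAGGAAATGGCCCCATTTTACGGGTGCGC-5'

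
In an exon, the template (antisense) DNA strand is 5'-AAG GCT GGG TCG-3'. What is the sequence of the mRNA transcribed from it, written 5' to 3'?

RNA polymerase reads the template 3'→5' and synthesizes mRNA 5'→3' by base-pairing (A→U, T→A, G↔C). The complement of the template is TTCCGACCCAGC; antiparallel, so 5'→3' the coding strand is CGACCCAGCCTT. Replace T with U for the mRNA.

5'-CGACCCAGCCUU-3'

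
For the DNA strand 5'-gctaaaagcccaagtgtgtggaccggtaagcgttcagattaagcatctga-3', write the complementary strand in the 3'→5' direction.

Base-pairing A↔T, G↔C gives the complement. The complementary strand is antiparallel, so paired with a 5'→3' strand it runs 3'→5'.

3'-CGATTTTCGGGTTCACACACCTGGCCATTCGCAAGTCTAATTCGTAGACT-5'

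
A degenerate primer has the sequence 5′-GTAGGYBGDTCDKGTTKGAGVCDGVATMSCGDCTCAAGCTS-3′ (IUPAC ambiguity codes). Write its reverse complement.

Standard pairs A↔T, G↔C; ambiguity codes pair Y↔R, M↔K, S↔S, B↔V, D↔H. Complement (CATCCRVCHAGHMCAAMCTCBGHCBTAKSGCHGAGTTCGAS), then reverse for 5'→3'.

5'-SAGCTTGAGHCGSKATBCHGBCTCMAACMHGAHCVRCCTAC-3'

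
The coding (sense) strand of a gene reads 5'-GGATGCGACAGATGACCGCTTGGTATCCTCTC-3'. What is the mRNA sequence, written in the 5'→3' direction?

The mRNA is synthesized from the template strand, so it matches the coding strand with T replaced by U.

5'-GGAUGCGACAGAUGACCGCUUGGUAUCCUCUC-3'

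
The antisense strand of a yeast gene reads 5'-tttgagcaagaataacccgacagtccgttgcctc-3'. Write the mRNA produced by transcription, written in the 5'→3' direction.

RNA polymerase reads the template 3'→5' and synthesizes mRNA 5'→3' by base-pairing (A→U, T→A, G↔C). The complement of the template is AAACTCGTTCTTATTGGGCTGTCAGGCAACGGAG; antiparallel, so 5'→3' the coding strand is GAGGCAACGGACTGTCGGGTTATTCTTGCTCAAA. Replace T with U for the mRNA.

5'-GAGGCAACGGACUGUCGGGUUAUUCUUGCUCAAA-3'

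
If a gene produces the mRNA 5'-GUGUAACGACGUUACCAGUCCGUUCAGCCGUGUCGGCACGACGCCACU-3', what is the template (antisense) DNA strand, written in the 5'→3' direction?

5'-AGTGGCGTCGTGCCGACACGGCTGAACGGACTGGTAACGTCGTTACAC-3'

Replace U with T to get the coding DNA strand: GTGTAACGACGTTACCAGTCCGTTCAGCCGTGTCGGCACGACGCCACT. The template strand is its reverse complement (complement CACATTGCTGCAATGGTCAGGCAAGTCGGCACAGCCGTGCTGCGGTGA, then reverse).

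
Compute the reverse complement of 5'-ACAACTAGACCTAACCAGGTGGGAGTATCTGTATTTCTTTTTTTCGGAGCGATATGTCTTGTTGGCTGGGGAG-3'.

5'-CTCCCCAGCCAACAAGACATATCGCTCCGAAAAAAAGAAATACAGATACTCCCACCTGGTTAGGTCTAGTTGT-3'

Reading the sequence 3'→5' and pairing each base (A↔T, G↔C) gives the reverse complement directly.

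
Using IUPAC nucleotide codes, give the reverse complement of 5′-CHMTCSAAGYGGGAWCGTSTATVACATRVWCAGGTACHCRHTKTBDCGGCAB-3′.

Standard pairs A↔T, G↔C; ambiguity codes pair R↔Y, M↔K, W↔W, S↔S, B↔V, D↔H. Complement (GDKAGSTTCRCCCTWGCASATABTGTAYBWGTCCATGDGYDAMAVHGCCGTV), then reverse for 5'→3'.

5'-VTGCCGHVAMADYGDGTACCTGWBYATGTBATASACGWTCCCRCTTSGAKDG-3'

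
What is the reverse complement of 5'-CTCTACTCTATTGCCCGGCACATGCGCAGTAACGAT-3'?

Reading the sequence 3'→5' and pairing each base (A↔T, G↔C) gives the reverse complement directly.

5′-ATCGTTACTGCGCATGTGCCGGGCAATAGAGTAGAG-3′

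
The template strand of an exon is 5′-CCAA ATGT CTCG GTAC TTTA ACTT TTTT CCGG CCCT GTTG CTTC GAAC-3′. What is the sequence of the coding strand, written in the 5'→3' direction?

The coding strand is complementary and antiparallel to the template: take the complement (A↔T, G↔C) and reverse.

5'-GTTCGAAGCAACAGGGCCGGAAAAAAGTTAAAGTACCGAGACATTTGG-3'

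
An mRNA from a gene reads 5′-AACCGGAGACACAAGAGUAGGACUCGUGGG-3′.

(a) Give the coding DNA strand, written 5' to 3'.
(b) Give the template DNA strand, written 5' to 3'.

(a) 5'-AACCGGAGACACAAGAGTAGGACTCGTGGG-3'
(b) 5'-CCCACGAGTCCTACTCTTGTGTCTCCGGTT-3'

(a) The coding strand matches the mRNA with U→T.
(b) The template strand is the reverse complement of the coding strand.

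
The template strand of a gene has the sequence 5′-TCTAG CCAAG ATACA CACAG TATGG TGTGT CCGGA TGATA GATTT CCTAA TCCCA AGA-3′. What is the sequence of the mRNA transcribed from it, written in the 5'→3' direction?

The mRNA has the sequence of the coding strand (reverse complement of the template) with T→U. Reverse complement of TCTAGCCAAGATACACACAGTATGGTGTGTCCGGATGATAGATTTCCTAATCCCAAGA is TCTTGGGATTAGGAAATCTATCATCCGGACACACCATACTGTGTGTATCTTGGCTAGA; then T→U.

5'-UCUUGGGAUUAGGAAAUCUAUCAUCCGGACACACCAUACUGUGUGUAUCUUGGCUAGA-3'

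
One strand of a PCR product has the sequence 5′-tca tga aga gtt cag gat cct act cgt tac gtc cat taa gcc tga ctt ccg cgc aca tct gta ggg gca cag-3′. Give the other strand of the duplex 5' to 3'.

5′-CTGTGCCCCTACAGATGTGCGCGGAAGTCAGGCTTAATGGACGTAACGAGTAGGATCCTGAACTCTTCATGA-3′

Pairing A↔T and G↔C gives AGTACTTCTCAAGTCCTAGGATGAGCAATGCAGGTAATTCGGACTGAAGGCGCGTGTAGACATCCCCGTGTC, running 3'→5'. Reverse for the 5'→3' convention.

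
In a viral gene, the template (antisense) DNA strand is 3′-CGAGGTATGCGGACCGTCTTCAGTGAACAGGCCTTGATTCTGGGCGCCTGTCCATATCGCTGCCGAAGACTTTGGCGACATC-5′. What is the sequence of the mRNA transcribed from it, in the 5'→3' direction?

Reading the template 3'→5' as shown, RNA polymerase pairs each base (A→U, T→A, G↔C) to build mRNA 5'→3' directly.

5'-GCUCCAUACGCCUGGCAGAAGUCACUUGUCCGGAACUAAGACCCGCGGACAGGUAUAGCGACGGCUUCUGAAACCGCUGUAG-3'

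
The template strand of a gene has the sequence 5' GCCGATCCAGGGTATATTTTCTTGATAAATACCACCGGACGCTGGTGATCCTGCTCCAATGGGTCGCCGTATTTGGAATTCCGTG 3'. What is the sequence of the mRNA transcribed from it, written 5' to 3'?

5′-CACGGAAUUCCAAAUACGGCGACCCAUUGGAGCAGGAUCACCAGCGUCCGGUGGUAUUUAUCAAGAAAAUAUACCCUGGAUCGGC-3′

The mRNA has the sequence of the coding strand (reverse complement of the template) with T→U. Reverse complement of GCCGATCCAGGGTATATTTTCTTGATAAATACCACCGGACGCTGGTGATCCTGCTCCAATGGGTCGCCGTATTTGGAATTCCGTG is CACGGAATTCCAAATACGGCGACCCATTGGAGCAGGATCACCAGCGTCCGGTGGTATTTATCAAGAAAATATACCCTGGATCGGC; then T→U.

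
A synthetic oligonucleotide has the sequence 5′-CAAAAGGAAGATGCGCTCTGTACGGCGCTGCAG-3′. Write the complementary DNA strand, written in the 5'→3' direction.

5′-CTGCAGCGCCGTACAGAGCGCATCTTCCTTTTG-3′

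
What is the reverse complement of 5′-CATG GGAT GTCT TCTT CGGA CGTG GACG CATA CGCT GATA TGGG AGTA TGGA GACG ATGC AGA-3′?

Complement each base (A↔T, G↔C): GTACCCTACAGAAGAAGCCTGCACCTGCGTATGCGACTATACCCTCATACCTCTGCTACGTCT. Then reverse.

5'-TCTGCATCGTCTCCATACTCCCATATCAGCGTATGCGTCCACGTCCGAAGAAGACATCCCATG-3'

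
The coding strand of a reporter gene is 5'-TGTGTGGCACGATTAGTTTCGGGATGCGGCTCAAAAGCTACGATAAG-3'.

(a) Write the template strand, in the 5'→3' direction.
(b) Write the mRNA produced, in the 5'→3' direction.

(a) 5'-CTTATCGTAGCTTTTGAGCCGCATCCCGAAACTAATCGTGCCACACA-3'
(b) 5′-UGUGUGGCACGAUUAGUUUCGGGAUGCGGCUCAAAAGCUACGAUAAG-3′

(a) The template strand is the reverse complement of the coding strand: complement ACACACCGTGCTAATCAAAGCCCTACGCCGAGTTTTCGATGCTATTC, then reverse.
(b) mRNA matches the coding strand with T→U.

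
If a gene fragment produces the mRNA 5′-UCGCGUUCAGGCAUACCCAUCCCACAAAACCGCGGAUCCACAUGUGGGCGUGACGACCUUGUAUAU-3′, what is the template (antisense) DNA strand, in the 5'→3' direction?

5'-ATATACAAGGTCGTCACGCCCACATGTGGATCCGCGGTTTTGTGGGATGGGTATGCCTGAACGCGA-3'

Replace U with T to get the coding DNA strand: TCGCGTTCAGGCATACCCATCCCACAAAACCGCGGATCCACATGTGGGCGTGACGACCTTGTATAT. The template strand is its reverse complement (complement AGCGCAAGTCCGTATGGGTAGGGTGTTTTGGCGCCTAGGTGTACACCCGCACTGCTGGAACATATA, then reverse).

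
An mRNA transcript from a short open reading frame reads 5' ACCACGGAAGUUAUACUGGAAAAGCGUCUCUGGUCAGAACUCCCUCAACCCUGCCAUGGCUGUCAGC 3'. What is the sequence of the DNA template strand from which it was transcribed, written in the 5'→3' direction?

Replace U with T to get the coding DNA strand: ACCACGGAAGTTATACTGGAAAAGCGTCTCTGGTCAGAACTCCCTCAACCCTGCCATGGCTGTCAGC. The template strand is its reverse complement (complement TGGTGCCTTCAATATGACCTTTTCGCAGAGACCAGTCTTGAGGGAGTTGGGACGGTACCGACAGTCG, then reverse).

5′-GCTGACAGCCATGGCAGGGTTGAGGGAGTTCTGACCAGAGACGCTTTTCCAGTATAACTTCCGTGGT-3′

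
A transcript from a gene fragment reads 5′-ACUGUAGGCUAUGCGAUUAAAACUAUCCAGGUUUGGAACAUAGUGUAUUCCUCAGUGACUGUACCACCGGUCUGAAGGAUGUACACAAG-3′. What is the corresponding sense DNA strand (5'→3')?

The coding DNA strand has the same 5'→3' sequence as the mRNA with U replaced by T.

5'-ACTGTAGGCTATGCGATTAAAACTATCCAGGTTTGGAACATAGTGTATTCCTCAGTGACTGTACCACCGGTCTGAAGGATGTACACAAG-3'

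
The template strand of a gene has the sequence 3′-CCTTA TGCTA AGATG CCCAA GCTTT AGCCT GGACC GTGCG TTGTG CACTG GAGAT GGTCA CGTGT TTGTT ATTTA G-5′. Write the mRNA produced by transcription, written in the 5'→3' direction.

Reading the template 3'→5' as shown, RNA polymerase pairs each base (A→U, T→A, G↔C) to build mRNA 5'→3' directly.

5'-GGAAUACGAUUCUACGGGUUCGAAAUCGGACCUGGCACGCAACACGUGACCUCUACCAGUGCACAAACAAUAAAUC-3'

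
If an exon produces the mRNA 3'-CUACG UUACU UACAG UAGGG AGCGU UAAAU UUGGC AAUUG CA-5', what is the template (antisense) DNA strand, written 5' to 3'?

Written 5'→3' the mRNA is ACGUUAACGGUUUAAAUUGCGAGGGAUGACAUUCAUUGCAUC, so the coding DNA strand is ACGTTAACGGTTTAAATTGCGAGGGATGACATTCATTGCATC. The template is its reverse complement.

5'-GATGCAATGAATGTCATCCCTCGCAATTTAAACCGTTAACGT-3'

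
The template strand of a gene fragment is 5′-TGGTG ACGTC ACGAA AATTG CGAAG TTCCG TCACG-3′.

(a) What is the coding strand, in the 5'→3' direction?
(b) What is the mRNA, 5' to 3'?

(a) The coding strand is the reverse complement of the template: complement ACCACTGCAGTGCTTTTAACGCTTCAAGGCAGTGC, then reverse.
(b) mRNA has the coding-strand sequence with T→U.

(a) 5'-CGTGACGGAACTTCGCAATTTTCGTGACGTCACCA-3'
(b) 5'-CGUGACGGAACUUCGCAAUUUUCGUGACGUCACCA-3'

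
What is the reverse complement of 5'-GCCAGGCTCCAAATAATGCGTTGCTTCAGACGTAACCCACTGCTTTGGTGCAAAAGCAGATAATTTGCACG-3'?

5'-CGTGCAAATTATCTGCTTTTGCACCAAAGCAGTGGGTTACGTCTGAAGCAACGCATTATTTGGAGCCTGGC-3'

Reading the sequence 3'→5' and pairing each base (A↔T, G↔C) gives the reverse complement directly.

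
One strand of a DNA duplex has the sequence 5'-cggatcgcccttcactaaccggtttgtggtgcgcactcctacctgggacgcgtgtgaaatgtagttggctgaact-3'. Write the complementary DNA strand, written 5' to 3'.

5'-AGTTCAGCCAACTACATTTCACACGCGTCCCAGGTAGGAGTGCGCACCACAAACCGGTTAGTGAAGGGCGATCCG-3'

The complement of CGGATCGCCCTTCACTAACCGGTTTGTGGTGCGCACTCCTACCTGGGACGCGTGTGAAATGTAGTTGGCTGAACT is GCCTAGCGGGAAGTGATTGGCCAAACACCACGCGTGAGGATGGACCCTGCGCACACTTTACATCAACCGACTTGA (A↔T, G↔C). DNA strands are antiparallel, so the complementary strand runs 3'→5'; reversing gives the 5'→3' form.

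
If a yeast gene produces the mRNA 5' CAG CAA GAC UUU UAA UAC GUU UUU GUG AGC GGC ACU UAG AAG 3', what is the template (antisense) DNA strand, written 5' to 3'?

5'-CTTCTAAGTGCCGCTCACAAAAACGTATTAAAAGTCTTGCTG-3'

Replace U with T to get the coding DNA strand: CAGCAAGACTTTTAATACGTTTTTGTGAGCGGCACTTAGAAG. The template strand is its reverse complement (complement GTCGTTCTGAAAATTATGCAAAAACACTCGCCGTGAATCTTC, then reverse).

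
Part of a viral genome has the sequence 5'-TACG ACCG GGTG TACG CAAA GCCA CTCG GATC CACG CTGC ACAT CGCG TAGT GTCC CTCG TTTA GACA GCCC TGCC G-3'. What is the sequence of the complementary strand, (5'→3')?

Pairing A↔T and G↔C gives ATGCTGGCCCACATGCGTTTCGGTGAGCCTAGGTGCGACGTGTAGCGCATCACAGGGAGCAAATCTGTCGGGACGGC, running 3'→5'. Reverse for the 5'→3' convention.

5'-CGGCAGGGCTGTCTAAACGAGGGACACTACGCGATGTGCAGCGTGGATCCGAGTGGCTTTGCGTACACCCGGTCGTA-3'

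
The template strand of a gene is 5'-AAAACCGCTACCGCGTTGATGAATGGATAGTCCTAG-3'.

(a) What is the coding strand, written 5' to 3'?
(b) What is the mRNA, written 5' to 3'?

(a) The coding strand is the reverse complement of the template: complement TTTTGGCGATGGCGCAACTACTTACCTATCAGGATC, then reverse.
(b) mRNA has the coding-strand sequence with T→U.

(a) 5'-CTAGGACTATCCATTCATCAACGCGGTAGCGGTTTT-3'
(b) 5′-CUAGGACUAUCCAUUCAUCAACGCGGUAGCGGUUUU-3′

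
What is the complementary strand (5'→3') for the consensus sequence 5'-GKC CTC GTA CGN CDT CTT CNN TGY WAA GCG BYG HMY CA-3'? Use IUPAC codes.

Standard pairs A↔T, G↔C; ambiguity codes pair Y↔R, M↔K, W↔W, B↔V, D↔H, N↔N. Complement (CMGGAGCATGCNGHAGAAGNNACRWTTCGCVRCDKRGT), then reverse for 5'→3'.

5'-TGRKDCRVCGCTTWRCANNGAAGAHGNCGTACGAGGMC-3'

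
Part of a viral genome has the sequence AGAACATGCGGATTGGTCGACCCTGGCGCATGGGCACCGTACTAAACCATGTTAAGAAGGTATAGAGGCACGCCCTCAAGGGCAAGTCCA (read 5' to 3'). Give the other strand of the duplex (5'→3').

The complement of AGAACATGCGGATTGGTCGACCCTGGCGCATGGGCACCGTACTAAACCATGTTAAGAAGGTATAGAGGCACGCCCTCAAGGGCAAGTCCA is TCTTGTACGCCTAACCAGCTGGGACCGCGTACCCGTGGCATGATTTGGTACAATTCTTCCATATCTCCGTGCGGGAGTTCCCGTTCAGGT (A↔T, G↔C). DNA strands are antiparallel, so the complementary strand runs 3'→5'; reversing gives the 5'→3' form.

5'-TGGACTTGCCCTTGAGGGCGTGCCTCTATACCTTCTTAACATGGTTTAGTACGGTGCCCATGCGCCAGGGTCGACCAATCCGCATGTTCT-3'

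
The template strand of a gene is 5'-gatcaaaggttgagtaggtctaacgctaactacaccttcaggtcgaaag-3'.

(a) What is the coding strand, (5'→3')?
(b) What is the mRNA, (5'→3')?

(a) 5'-CTTTCGACCTGAAGGTGTAGTTAGCGTTAGACCTACTCAACCTTTGATC-3'
(b) 5'-CUUUCGACCUGAAGGUGUAGUUAGCGUUAGACCUACUCAACCUUUGAUC-3'

(a) The coding strand is the reverse complement of the template: complement CTAGTTTCCAACTCATCCAGATTGCGATTGATGTGGAAGTCCAGCTTTC, then reverse.
(b) mRNA has the coding-strand sequence with T→U.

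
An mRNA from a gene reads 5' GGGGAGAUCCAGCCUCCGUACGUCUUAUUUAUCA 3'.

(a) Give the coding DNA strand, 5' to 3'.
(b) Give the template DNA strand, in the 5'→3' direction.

(a) 5'-GGGGAGATCCAGCCTCCGTACGTCTTATTTATCA-3'
(b) 5'-TGATAAATAAGACGTACGGAGGCTGGATCTCCCC-3'

(a) The coding strand matches the mRNA with U→T.
(b) The template strand is the reverse complement of the coding strand.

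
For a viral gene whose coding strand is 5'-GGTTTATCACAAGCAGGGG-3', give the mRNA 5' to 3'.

5'-GGUUUAUCACAAGCAGGGG-3'

The mRNA is synthesized from the template strand, so it matches the coding strand with T replaced by U.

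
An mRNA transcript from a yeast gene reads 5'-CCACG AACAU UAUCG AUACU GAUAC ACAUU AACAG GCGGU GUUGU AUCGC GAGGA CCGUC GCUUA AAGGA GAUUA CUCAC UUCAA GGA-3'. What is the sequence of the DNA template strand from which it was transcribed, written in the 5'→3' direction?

5′-TCCTTGAAGTGAGTAATCTCCTTTAAGCGACGGTCCTCGCGATACAACACCGCCTGTTAATGTGTATCAGTATCGATAATGTTCGTGG-3′

Replace U with T to get the coding DNA strand: CCACGAACATTATCGATACTGATACACATTAACAGGCGGTGTTGTATCGCGAGGACCGTCGCTTAAAGGAGATTACTCACTTCAAGGA. The template strand is its reverse complement (complement GGTGCTTGTAATAGCTATGACTATGTGTAATTGTCCGCCACAACATAGCGCTCCTGGCAGCGAATTTCCTCTAATGAGTGAAGTTCCT, then reverse).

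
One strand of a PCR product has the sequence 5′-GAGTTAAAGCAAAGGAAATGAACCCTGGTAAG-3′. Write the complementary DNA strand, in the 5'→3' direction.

Pairing A↔T and G↔C gives CTCAATTTCGTTTCCTTTACTTGGGACCATTC, running 3'→5'. Reverse for the 5'→3' convention.

5′-CTTACCAGGGTTCATTTCCTTTGCTTTAACTC-3′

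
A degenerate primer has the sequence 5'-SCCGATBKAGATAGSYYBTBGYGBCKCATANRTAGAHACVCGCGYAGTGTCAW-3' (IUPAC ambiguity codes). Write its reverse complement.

Standard pairs A↔T, G↔C; ambiguity codes pair R↔Y, K↔M, W↔W, S↔S, B↔V, H↔D, N↔N. Complement (SGGCTAVMTCTATCSRRVAVCRCVGMGTATNYATCTDTGBGCGCRTCACAGTW), then reverse for 5'→3'.

5'-WTGACACTRCGCGBGTDTCTAYNTATGMGVCRCVAVRRSCTATCTMVATCGGS-3'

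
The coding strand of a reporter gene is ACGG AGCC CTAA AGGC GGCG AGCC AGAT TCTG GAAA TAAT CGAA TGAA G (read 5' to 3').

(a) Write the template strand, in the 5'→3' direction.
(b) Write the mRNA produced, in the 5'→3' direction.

(a) 5'-CTTCATTCGATTATTTCCAGAATCTGGCTCGCCGCCTTTAGGGCTCCGT-3'
(b) 5'-ACGGAGCCCUAAAGGCGGCGAGCCAGAUUCUGGAAAUAAUCGAAUGAAG-3'

(a) The template strand is the reverse complement of the coding strand: complement TGCCTCGGGATTTCCGCCGCTCGGTCTAAGACCTTTATTAGCTTACTTC, then reverse.
(b) mRNA matches the coding strand with T→U.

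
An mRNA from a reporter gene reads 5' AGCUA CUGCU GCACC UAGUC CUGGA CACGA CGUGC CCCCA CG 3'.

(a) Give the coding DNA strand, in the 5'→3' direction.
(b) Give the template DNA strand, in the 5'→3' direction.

(a) The coding strand matches the mRNA with U→T.
(b) The template strand is the reverse complement of the coding strand.

(a) 5'-AGCTACTGCTGCACCTAGTCCTGGACACGACGTGCCCCCACG-3'
(b) 5'-CGTGGGGGCACGTCGTGTCCAGGACTAGGTGCAGCAGTAGCT-3'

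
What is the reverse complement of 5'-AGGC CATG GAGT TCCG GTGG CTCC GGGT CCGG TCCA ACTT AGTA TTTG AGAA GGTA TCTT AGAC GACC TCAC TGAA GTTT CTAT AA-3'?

5'-TTATAGAAACTTCAGTGAGGTCGTCTAAGATACCTTCTCAAATACTAAGTTGGACCGGACCCGGAGCCACCGGAACTCCATGGCCT-3'

Complement each base (A↔T, G↔C): TCCGGTACCTCAAGGCCACCGAGGCCCAGGCCAGGTTGAATCATAAACTCTTCCATAGAATCTGCTGGAGTGACTTCAAAGATATT. Then reverse.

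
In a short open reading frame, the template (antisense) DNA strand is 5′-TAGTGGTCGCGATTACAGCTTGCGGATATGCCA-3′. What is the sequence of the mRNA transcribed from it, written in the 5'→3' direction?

The mRNA has the sequence of the coding strand (reverse complement of the template) with T→U. Reverse complement of TAGTGGTCGCGATTACAGCTTGCGGATATGCCA is TGGCATATCCGCAAGCTGTAATCGCGACCACTA; then T→U.

5'-UGGCAUAUCCGCAAGCUGUAAUCGCGACCACUA-3'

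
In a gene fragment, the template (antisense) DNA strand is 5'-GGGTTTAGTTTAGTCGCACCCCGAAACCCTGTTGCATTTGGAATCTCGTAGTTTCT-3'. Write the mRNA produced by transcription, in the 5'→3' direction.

5'-AGAAACUACGAGAUUCCAAAUGCAACAGGGUUUCGGGGUGCGACUAAACUAAACCC-3'

The mRNA has the sequence of the coding strand (reverse complement of the template) with T→U. Reverse complement of GGGTTTAGTTTAGTCGCACCCCGAAACCCTGTTGCATTTGGAATCTCGTAGTTTCT is AGAAACTACGAGATTCCAAATGCAACAGGGTTTCGGGGTGCGACTAAACTAAACCC; then T→U.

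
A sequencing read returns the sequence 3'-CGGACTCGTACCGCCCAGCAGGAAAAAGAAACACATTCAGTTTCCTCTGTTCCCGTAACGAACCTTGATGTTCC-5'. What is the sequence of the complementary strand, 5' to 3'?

5'-GCCTGAGCATGGCGGGTCGTCCTTTTTCTTTGTGTAAGTCAAAGGAGACAAGGGCATTGCTTGGAACTACAAGG-3'

The strand is given 3'→5', so its complement runs 5'→3' in the same left-to-right order: pair each base A↔T, G↔C.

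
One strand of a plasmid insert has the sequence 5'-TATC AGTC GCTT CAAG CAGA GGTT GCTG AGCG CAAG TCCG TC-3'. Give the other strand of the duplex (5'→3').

5'-GACGGACTTGCGCTCAGCAACCTCTGCTTGAAGCGACTGATA-3'

The complement of TATCAGTCGCTTCAAGCAGAGGTTGCTGAGCGCAAGTCCGTC is ATAGTCAGCGAAGTTCGTCTCCAACGACTCGCGTTCAGGCAG (A↔T, G↔C). DNA strands are antiparallel, so the complementary strand runs 3'→5'; reversing gives the 5'→3' form.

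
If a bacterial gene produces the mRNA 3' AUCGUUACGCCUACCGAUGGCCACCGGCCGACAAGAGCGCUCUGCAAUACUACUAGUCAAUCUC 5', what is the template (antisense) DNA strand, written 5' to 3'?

5′-TAGCAATGCGGATGGCTACCGGTGGCCGGCTGTTCTCGCGAGACGTTATGATGATCAGTTAGAG-3′

Written 5'→3' the mRNA is CUCUAACUGAUCAUCAUAACGUCUCGCGAGAACAGCCGGCCACCGGUAGCCAUCCGCAUUGCUA, so the coding DNA strand is CTCTAACTGATCATCATAACGTCTCGCGAGAACAGCCGGCCACCGGTAGCCATCCGCATTGCTA. The template is its reverse complement.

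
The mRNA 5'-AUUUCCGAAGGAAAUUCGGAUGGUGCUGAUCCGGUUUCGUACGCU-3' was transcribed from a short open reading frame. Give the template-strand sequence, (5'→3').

Replace U with T to get the coding DNA strand: ATTTCCGAAGGAAATTCGGATGGTGCTGATCCGGTTTCGTACGCT. The template strand is its reverse complement (complement TAAAGGCTTCCTTTAAGCCTACCACGACTAGGCCAAAGCATGCGA, then reverse).

5'-AGCGTACGAAACCGGATCAGCACCATCCGAATTTCCTTCGGAAAT-3'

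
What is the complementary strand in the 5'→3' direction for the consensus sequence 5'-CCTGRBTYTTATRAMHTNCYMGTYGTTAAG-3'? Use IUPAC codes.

Standard pairs A↔T, G↔C; ambiguity codes pair R↔Y, M↔K, B↔V, H↔D, N↔N. Complement (GGACYVARAATAYTKDANGRKCARCAATTC), then reverse for 5'→3'.

5'-CTTAACRACKRGNADKTYATAARAVYCAGG-3'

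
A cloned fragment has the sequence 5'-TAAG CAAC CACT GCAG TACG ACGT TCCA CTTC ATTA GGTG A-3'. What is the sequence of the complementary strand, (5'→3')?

5'-TCACCTAATGAAGTGGAACGTCGTACTGCAGTGGTTGCTTA-3'

Pairing A↔T and G↔C gives ATTCGTTGGTGACGTCATGCTGCAAGGTGAAGTAATCCACT, running 3'→5'. Reverse for the 5'→3' convention.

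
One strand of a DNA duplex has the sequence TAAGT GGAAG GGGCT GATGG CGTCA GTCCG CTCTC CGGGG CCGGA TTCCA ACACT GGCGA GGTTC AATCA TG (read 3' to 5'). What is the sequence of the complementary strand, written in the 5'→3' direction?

5′-ATTCACCTTCCCCGACTACCGCAGTCAGGCGAGAGGCCCCGGCCTAAGGTTGTGACCGCTCCAAGTTAGTAC-3′

The strand is given 3'→5', so its complement runs 5'→3' in the same left-to-right order: pair each base A↔T, G↔C.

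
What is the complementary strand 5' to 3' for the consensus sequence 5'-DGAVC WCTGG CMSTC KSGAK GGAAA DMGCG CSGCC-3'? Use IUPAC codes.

Standard pairs A↔T, G↔C; ambiguity codes pair M↔K, W↔W, S↔S, D↔H, V↔B. Complement (HCTBGWGACCGKSAGMSCTMCCTTTHKCGCGSCGG), then reverse for 5'→3'.

5'-GGCSGCGCKHTTTCCMTCSMGASKGCCAGWGBTCH-3'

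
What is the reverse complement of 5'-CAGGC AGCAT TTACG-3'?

Reading the sequence 3'→5' and pairing each base (A↔T, G↔C) gives the reverse complement directly.

5'-CGTAAATGCTGCCTG-3'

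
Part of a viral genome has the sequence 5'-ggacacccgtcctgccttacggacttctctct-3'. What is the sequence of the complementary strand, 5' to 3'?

The complement of GGACACCCGTCCTGCCTTACGGACTTCTCTCT is CCTGTGGGCAGGACGGAATGCCTGAAGAGAGA (A↔T, G↔C). DNA strands are antiparallel, so the complementary strand runs 3'→5'; reversing gives the 5'→3' form.

5'-AGAGAGAAGTCCGTAAGGCAGGACGGGTGTCC-3'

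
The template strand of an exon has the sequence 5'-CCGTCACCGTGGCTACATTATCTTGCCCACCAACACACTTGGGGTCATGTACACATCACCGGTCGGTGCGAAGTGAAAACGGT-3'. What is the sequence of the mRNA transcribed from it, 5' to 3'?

5'-ACCGUUUUCACUUCGCACCGACCGGUGAUGUGUACAUGACCCCAAGUGUGUUGGUGGGCAAGAUAAUGUAGCCACGGUGACGG-3'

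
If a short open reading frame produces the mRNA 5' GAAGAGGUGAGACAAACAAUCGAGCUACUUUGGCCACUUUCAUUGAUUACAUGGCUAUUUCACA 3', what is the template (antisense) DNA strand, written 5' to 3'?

5′-TGTGAAATAGCCATGTAATCAATGAAAGTGGCCAAAGTAGCTCGATTGTTTGTCTCACCTCTTC-3′

Replace U with T to get the coding DNA strand: GAAGAGGTGAGACAAACAATCGAGCTACTTTGGCCACTTTCATTGATTACATGGCTATTTCACA. The template strand is its reverse complement (complement CTTCTCCACTCTGTTTGTTAGCTCGATGAAACCGGTGAAAGTAACTAATGTACCGATAAAGTGT, then reverse).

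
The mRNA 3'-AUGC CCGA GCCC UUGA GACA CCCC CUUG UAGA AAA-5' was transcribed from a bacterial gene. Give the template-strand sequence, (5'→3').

5′-TACGGGCTCGGGAACTCTGTGGGGGAACATCTTTT-3′

Written 5'→3' the mRNA is AAAAGAUGUUCCCCCACAGAGUUCCCGAGCCCGUA, so the coding DNA strand is AAAAGATGTTCCCCCACAGAGTTCCCGAGCCCGTA. The template is its reverse complement.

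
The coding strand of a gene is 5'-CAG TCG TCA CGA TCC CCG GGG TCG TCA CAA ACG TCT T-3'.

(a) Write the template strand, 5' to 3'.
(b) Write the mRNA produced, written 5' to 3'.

(a) 5'-AAGACGTTTGTGACGACCCCGGGGATCGTGACGACTG-3'
(b) 5'-CAGUCGUCACGAUCCCCGGGGUCGUCACAAACGUCUU-3'

(a) The template strand is the reverse complement of the coding strand: complement GTCAGCAGTGCTAGGGGCCCCAGCAGTGTTTGCAGAA, then reverse.
(b) mRNA matches the coding strand with T→U.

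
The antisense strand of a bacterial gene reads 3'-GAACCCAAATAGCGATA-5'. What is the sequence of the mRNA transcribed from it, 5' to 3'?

Reading the template 3'→5' as shown, RNA polymerase pairs each base (A→U, T→A, G↔C) to build mRNA 5'→3' directly.

5'-CUUGGGUUUAUCGCUAU-3'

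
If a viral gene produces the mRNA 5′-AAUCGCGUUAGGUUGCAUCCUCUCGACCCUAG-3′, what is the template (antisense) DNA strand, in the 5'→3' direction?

Replace U with T to get the coding DNA strand: AATCGCGTTAGGTTGCATCCTCTCGACCCTAG. The template strand is its reverse complement (complement TTAGCGCAATCCAACGTAGGAGAGCTGGGATC, then reverse).

5'-CTAGGGTCGAGAGGATGCAACCTAACGCGATT-3'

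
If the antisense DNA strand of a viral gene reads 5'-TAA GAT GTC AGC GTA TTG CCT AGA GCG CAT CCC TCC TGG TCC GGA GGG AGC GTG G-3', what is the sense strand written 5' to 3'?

The coding strand is complementary and antiparallel to the template: take the complement (A↔T, G↔C) and reverse.

5'-CCACGCTCCCTCCGGACCAGGAGGGATGCGCTCTAGGCAATACGCTGACATCTTA-3'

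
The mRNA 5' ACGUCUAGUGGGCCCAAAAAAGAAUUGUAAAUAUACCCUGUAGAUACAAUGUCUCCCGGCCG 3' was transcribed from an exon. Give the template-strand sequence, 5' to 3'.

5′-CGGCCGGGAGACATTGTATCTACAGGGTATATTTACAATTCTTTTTTGGGCCCACTAGACGT-3′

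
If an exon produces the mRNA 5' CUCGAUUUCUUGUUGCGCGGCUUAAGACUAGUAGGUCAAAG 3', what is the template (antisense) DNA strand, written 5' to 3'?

5'-CTTTGACCTACTAGTCTTAAGCCGCGCAACAAGAAATCGAG-3'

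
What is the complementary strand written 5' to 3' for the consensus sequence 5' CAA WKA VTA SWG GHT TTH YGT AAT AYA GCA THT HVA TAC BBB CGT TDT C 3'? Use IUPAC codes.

Standard pairs A↔T, G↔C; ambiguity codes pair Y↔R, K↔M, W↔W, S↔S, B↔V, D↔H. Complement (GTTWMTBATSWCCDAAADRCATTATRTCGTADADBTATGVVVGCAAHAG), then reverse for 5'→3'.

5'-GAHAACGVVVGTATBDADATGCTRTATTACRDAAADCCWSTABTMWTTG-3'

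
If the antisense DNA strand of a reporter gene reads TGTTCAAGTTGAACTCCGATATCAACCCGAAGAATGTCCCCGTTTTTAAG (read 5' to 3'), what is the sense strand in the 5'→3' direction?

5'-CTTAAAAACGGGGACATTCTTCGGGTTGATATCGGAGTTCAACTTGAACA-3'

The coding strand is complementary and antiparallel to the template: take the complement (A↔T, G↔C) and reverse.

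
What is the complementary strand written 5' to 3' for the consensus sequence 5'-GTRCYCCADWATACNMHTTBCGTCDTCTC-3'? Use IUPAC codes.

5'-GAGAHGACGVAADKNGTATWHTGGRGYAC-3'

Standard pairs A↔T, G↔C; ambiguity codes pair R↔Y, M↔K, W↔W, B↔V, D↔H, N↔N. Complement (CAYGRGGTHWTATGNKDAAVGCAGHAGAG), then reverse for 5'→3'.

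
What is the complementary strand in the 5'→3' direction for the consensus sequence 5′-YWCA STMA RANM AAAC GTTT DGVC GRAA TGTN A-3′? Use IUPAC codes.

Standard pairs A↔T, G↔C; ambiguity codes pair R↔Y, M↔K, W↔W, S↔S, D↔H, V↔B, N↔N. Complement (RWGTSAKTYTNKTTTGCAAAHCBGCYTTACANT), then reverse for 5'→3'.

5'-TNACATTYCGBCHAAACGTTTKNTYTKASTGWR-3'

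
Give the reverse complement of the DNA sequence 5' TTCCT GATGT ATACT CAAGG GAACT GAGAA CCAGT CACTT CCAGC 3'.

5'-GCTGGAAGTGACTGGTTCTCAGTTCCCTTGAGTATACATCAGGAA-3'

Reading the sequence 3'→5' and pairing each base (A↔T, G↔C) gives the reverse complement directly.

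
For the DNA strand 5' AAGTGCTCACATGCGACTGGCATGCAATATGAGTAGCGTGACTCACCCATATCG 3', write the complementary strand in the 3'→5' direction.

3'-TTCACGAGTGTACGCTGACCGTACGTTATACTCATCGCACTGAGTGGGTATAGC-5'

Base-pairing A↔T, G↔C gives the complement. The complementary strand is antiparallel, so paired with a 5'→3' strand it runs 3'→5'.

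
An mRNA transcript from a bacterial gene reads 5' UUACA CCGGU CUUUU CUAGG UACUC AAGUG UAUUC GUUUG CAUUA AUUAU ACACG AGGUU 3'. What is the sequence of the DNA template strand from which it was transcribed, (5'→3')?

Replace U with T to get the coding DNA strand: TTACACCGGTCTTTTCTAGGTACTCAAGTGTATTCGTTTGCATTAATTATACACGAGGTT. The template strand is its reverse complement (complement AATGTGGCCAGAAAAGATCCATGAGTTCACATAAGCAAACGTAATTAATATGTGCTCCAA, then reverse).

5'-AACCTCGTGTATAATTAATGCAAACGAATACACTTGAGTACCTAGAAAAGACCGGTGTAA-3'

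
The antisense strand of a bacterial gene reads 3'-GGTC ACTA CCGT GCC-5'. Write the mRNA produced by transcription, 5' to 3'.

5'-CCAGUGAUGGCACGG-3'

Reading the template 3'→5' as shown, RNA polymerase pairs each base (A→U, T→A, G↔C) to build mRNA 5'→3' directly.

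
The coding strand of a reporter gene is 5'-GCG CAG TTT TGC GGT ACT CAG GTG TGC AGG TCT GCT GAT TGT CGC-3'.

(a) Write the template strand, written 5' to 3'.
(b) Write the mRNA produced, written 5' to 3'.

(a) 5'-GCGACAATCAGCAGACCTGCACACCTGAGTACCGCAAAACTGCGC-3'
(b) 5'-GCGCAGUUUUGCGGUACUCAGGUGUGCAGGUCUGCUGAUUGUCGC-3'

(a) The template strand is the reverse complement of the coding strand: complement CGCGTCAAAACGCCATGAGTCCACACGTCCAGACGACTAACAGCG, then reverse.
(b) mRNA matches the coding strand with T→U.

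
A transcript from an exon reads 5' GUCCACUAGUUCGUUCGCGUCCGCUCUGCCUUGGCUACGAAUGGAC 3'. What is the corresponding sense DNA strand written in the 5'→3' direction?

5'-GTCCACTAGTTCGTTCGCGTCCGCTCTGCCTTGGCTACGAATGGAC-3'

The coding DNA strand has the same 5'→3' sequence as the mRNA with U replaced by T.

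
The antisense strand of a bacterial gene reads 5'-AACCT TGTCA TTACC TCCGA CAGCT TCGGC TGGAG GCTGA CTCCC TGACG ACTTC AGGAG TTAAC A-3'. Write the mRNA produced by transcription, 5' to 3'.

The mRNA has the sequence of the coding strand (reverse complement of the template) with T→U. Reverse complement of AACCTTGTCATTACCTCCGACAGCTTCGGCTGGAGGCTGACTCCCTGACGACTTCAGGAGTTAACA is TGTTAACTCCTGAAGTCGTCAGGGAGTCAGCCTCCAGCCGAAGCTGTCGGAGGTAATGACAAGGTT; then T→U.

5'-UGUUAACUCCUGAAGUCGUCAGGGAGUCAGCCUCCAGCCGAAGCUGUCGGAGGUAAUGACAAGGUU-3'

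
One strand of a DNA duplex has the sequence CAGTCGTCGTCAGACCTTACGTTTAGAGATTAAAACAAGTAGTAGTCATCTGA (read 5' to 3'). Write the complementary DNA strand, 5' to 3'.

5'-TCAGATGACTACTACTTGTTTTAATCTCTAAACGTAAGGTCTGACGACGACTG-3'

The complement of CAGTCGTCGTCAGACCTTACGTTTAGAGATTAAAACAAGTAGTAGTCATCTGA is GTCAGCAGCAGTCTGGAATGCAAATCTCTAATTTTGTTCATCATCAGTAGACT (A↔T, G↔C). DNA strands are antiparallel, so the complementary strand runs 3'→5'; reversing gives the 5'→3' form.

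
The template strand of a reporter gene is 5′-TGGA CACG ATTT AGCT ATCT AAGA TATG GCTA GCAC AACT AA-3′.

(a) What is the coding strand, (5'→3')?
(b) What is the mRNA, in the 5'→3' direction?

(a) The coding strand is the reverse complement of the template: complement ACCTGTGCTAAATCGATAGATTCTATACCGATCGTGTTGATT, then reverse.
(b) mRNA has the coding-strand sequence with T→U.

(a) 5'-TTAGTTGTGCTAGCCATATCTTAGATAGCTAAATCGTGTCCA-3'
(b) 5'-UUAGUUGUGCUAGCCAUAUCUUAGAUAGCUAAAUCGUGUCCA-3'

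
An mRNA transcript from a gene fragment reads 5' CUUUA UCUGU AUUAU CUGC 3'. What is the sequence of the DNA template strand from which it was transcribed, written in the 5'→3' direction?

5'-GCAGATAATACAGATAAAG-3'

Replace U with T to get the coding DNA strand: CTTTATCTGTATTATCTGC. The template strand is its reverse complement (complement GAAATAGACATAATAGACG, then reverse).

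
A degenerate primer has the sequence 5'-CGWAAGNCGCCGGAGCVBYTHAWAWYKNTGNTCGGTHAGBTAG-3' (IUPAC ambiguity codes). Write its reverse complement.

5'-CTAVCTDACCGANCANMRWTWTDARVBGCTCCGGCGNCTTWCG-3'

Standard pairs A↔T, G↔C; ambiguity codes pair Y↔R, K↔M, W↔W, B↔V, H↔D, N↔N. Complement (GCWTTCNGCGGCCTCGBVRADTWTWRMNACNAGCCADTCVATC), then reverse for 5'→3'.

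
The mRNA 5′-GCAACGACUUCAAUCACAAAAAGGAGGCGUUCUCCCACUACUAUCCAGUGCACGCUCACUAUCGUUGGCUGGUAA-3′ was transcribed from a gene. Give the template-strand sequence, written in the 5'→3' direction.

5′-TTACCAGCCAACGATAGTGAGCGTGCACTGGATAGTAGTGGGAGAACGCCTCCTTTTTGTGATTGAAGTCGTTGC-3′

Replace U with T to get the coding DNA strand: GCAACGACTTCAATCACAAAAAGGAGGCGTTCTCCCACTACTATCCAGTGCACGCTCACTATCGTTGGCTGGTAA. The template strand is its reverse complement (complement CGTTGCTGAAGTTAGTGTTTTTCCTCCGCAAGAGGGTGATGATAGGTCACGTGCGAGTGATAGCAACCGACCATT, then reverse).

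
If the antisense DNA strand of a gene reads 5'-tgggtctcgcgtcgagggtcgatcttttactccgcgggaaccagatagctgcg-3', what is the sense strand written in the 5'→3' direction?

5′-CGCAGCTATCTGGTTCCCGCGGAGTAAAAGATCGACCCTCGACGCGAGACCCA-3′

The coding strand is complementary and antiparallel to the template: take the complement (A↔T, G↔C) and reverse.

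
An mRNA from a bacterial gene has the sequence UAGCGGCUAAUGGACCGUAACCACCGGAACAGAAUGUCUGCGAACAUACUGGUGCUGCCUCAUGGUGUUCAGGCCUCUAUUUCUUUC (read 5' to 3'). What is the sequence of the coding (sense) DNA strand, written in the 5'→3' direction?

5'-TAGCGGCTAATGGACCGTAACCACCGGAACAGAATGTCTGCGAACATACTGGTGCTGCCTCATGGTGTTCAGGCCTCTATTTCTTTC-3'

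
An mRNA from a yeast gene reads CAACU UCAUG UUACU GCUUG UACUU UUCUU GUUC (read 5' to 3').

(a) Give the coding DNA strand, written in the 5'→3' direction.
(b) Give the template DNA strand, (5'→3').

(a) The coding strand matches the mRNA with U→T.
(b) The template strand is the reverse complement of the coding strand.

(a) 5'-CAACTTCATGTTACTGCTTGTACTTTTCTTGTTC-3'
(b) 5'-GAACAAGAAAAGTACAAGCAGTAACATGAAGTTG-3'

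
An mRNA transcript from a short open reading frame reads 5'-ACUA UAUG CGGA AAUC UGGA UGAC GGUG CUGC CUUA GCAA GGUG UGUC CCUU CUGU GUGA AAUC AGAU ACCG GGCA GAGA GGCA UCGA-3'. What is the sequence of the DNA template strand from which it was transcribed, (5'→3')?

Replace U with T to get the coding DNA strand: ACTATATGCGGAAATCTGGATGACGGTGCTGCCTTAGCAAGGTGTGTCCCTTCTGTGTGAAATCAGATACCGGGCAGAGAGGCATCGA. The template strand is its reverse complement (complement TGATATACGCCTTTAGACCTACTGCCACGACGGAATCGTTCCACACAGGGAAGACACACTTTAGTCTATGGCCCGTCTCTCCGTAGCT, then reverse).

5'-TCGATGCCTCTCTGCCCGGTATCTGATTTCACACAGAAGGGACACACCTTGCTAAGGCAGCACCGTCATCCAGATTTCCGCATATAGT-3'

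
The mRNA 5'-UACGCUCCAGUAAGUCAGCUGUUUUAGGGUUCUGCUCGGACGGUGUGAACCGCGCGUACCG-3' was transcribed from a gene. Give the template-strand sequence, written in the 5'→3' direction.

Replace U with T to get the coding DNA strand: TACGCTCCAGTAAGTCAGCTGTTTTAGGGTTCTGCTCGGACGGTGTGAACCGCGCGTACCG. The template strand is its reverse complement (complement ATGCGAGGTCATTCAGTCGACAAAATCCCAAGACGAGCCTGCCACACTTGGCGCGCATGGC, then reverse).

5′-CGGTACGCGCGGTTCACACCGTCCGAGCAGAACCCTAAAACAGCTGACTTACTGGAGCGTA-3′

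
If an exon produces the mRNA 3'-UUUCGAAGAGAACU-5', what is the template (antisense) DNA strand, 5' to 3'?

5'-AAAGCTTCTCTTGA-3'

Written 5'→3' the mRNA is UCAAGAGAAGCUUU, so the coding DNA strand is TCAAGAGAAGCTTT. The template is its reverse complement.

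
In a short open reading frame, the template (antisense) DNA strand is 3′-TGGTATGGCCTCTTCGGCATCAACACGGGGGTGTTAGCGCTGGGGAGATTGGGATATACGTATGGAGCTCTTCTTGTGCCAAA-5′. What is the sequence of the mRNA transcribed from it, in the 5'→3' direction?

5′-ACCAUACCGGAGAAGCCGUAGUUGUGCCCCCACAAUCGCGACCCCUCUAACCCUAUAUGCAUACCUCGAGAAGAACACGGUUU-3′

Reading the template 3'→5' as shown, RNA polymerase pairs each base (A→U, T→A, G↔C) to build mRNA 5'→3' directly.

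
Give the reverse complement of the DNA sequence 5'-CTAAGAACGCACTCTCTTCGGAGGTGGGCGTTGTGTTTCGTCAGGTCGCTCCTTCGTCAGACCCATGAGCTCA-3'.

Complement each base (A↔T, G↔C): GATTCTTGCGTGAGAGAAGCCTCCACCCGCAACACAAAGCAGTCCAGCGAGGAAGCAGTCTGGGTACTCGAGT. Then reverse.

5'-TGAGCTCATGGGTCTGACGAAGGAGCGACCTGACGAAACACAACGCCCACCTCCGAAGAGAGTGCGTTCTTAG-3'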